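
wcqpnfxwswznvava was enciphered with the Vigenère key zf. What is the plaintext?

Repeat the key across the ciphertext: zfzfzfzfzfzfzfzf
w(22)−z(25): -3≡23 → x
c(2)−f(5): -3≡23 → x
q(16)−z(25): -9≡17 → r
p(15)−f(5): 10 → k
n(13)−z(25): -12≡14 → o
f(5)−f(5): 0 → a
x(23)−z(25): -2≡24 → y
w(22)−f(5): 17 → r
s(18)−z(25): -7≡19 → t
w(22)−f(5): 17 → r
z(25)−z(25): 0 → a
n(13)−f(5): 8 → i
v(21)−z(25): -4≡22 → w
a(0)−f(5): -5≡21 → v
v(21)−z(25): -4≡22 → w
a(0)−f(5): -5≡21 → v

xxrkoayrtraiwvwv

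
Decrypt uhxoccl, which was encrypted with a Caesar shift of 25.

viypddm

u(20): 20−25=-5≡21 → v
h(7): 7−25=-18≡8 → i
x(23): 23−25=-2≡24 → y
o(14): 14−25=-11≡15 → p
c(2): 2−25=-23≡3 → d
c(2): 2−25=-23≡3 → d
l(11): 11−25=-14≡12 → m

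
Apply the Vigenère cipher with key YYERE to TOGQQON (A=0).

Repeat the key across the message: YYEREYY
T(19)+Y(24): 43≡17 → R
O(14)+Y(24): 38≡12 → M
G(6)+E(4): 10 → K
Q(16)+R(17): 33≡7 → H
Q(16)+E(4): 20 → U
O(14)+Y(24): 38≡12 → M
N(13)+Y(24): 37≡11 → L

RMKHUML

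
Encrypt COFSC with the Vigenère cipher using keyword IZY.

KNDAB

Repeat the key across the message: IZYIZ
C(2)+I(8): 10 → K
O(14)+Z(25): 39≡13 → N
F(5)+Y(24): 29≡3 → D
S(18)+I(8): 26≡0 → A
C(2)+Z(25): 27≡1 → B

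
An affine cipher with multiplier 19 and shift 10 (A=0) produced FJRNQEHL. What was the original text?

The inverse of 19 mod 26 is 11, since 19·11=209≡1. Apply D(y)=11·(y−10) mod 26:
F(5): 11·(5−10)=-55≡23 → X
J(9): 11·(9−10)=-11≡15 → P
R(17): 11·(17−10)=77≡25 → Z
N(13): 11·(13−10)=33≡7 → H
Q(16): 11·(16−10)=66≡14 → O
E(4): 11·(4−10)=-66≡12 → M
H(7): 11·(7−10)=-33≡19 → T
L(11): 11·(11−10)=11 → L

XPZHOMTL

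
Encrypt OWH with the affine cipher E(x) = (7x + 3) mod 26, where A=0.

O(14): 7·14+3=101≡23 → X
W(22): 7·22+3=157≡1 → B
H(7): 7·7+3=52≡0 → A

XBA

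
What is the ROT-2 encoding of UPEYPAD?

WRGARCF

U(20): 20+2=22 → W
P(15): 15+2=17 → R
E(4): 4+2=6 → G
Y(24): 24+2=26≡0 → A
P(15): 15+2=17 → R
A(0): 0+2=2 → C
D(3): 3+2=5 → F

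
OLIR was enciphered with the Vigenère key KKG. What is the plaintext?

Repeat the key across the ciphertext: KKGK
O(14)−K(10): 4 → E
L(11)−K(10): 1 → B
I(8)−G(6): 2 → C
R(17)−K(10): 7 → H

EBCH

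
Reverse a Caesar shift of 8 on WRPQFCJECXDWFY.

W(22): 22−8=14 → O
R(17): 17−8=9 → J
P(15): 15−8=7 → H
Q(16): 16−8=8 → I
F(5): 5−8=-3≡23 → X
C(2): 2−8=-6≡20 → U
J(9): 9−8=1 → B
E(4): 4−8=-4≡22 → W
C(2): 2−8=-6≡20 → U
X(23): 23−8=15 → P
D(3): 3−8=-5≡21 → V
W(22): 22−8=14 → O
F(5): 5−8=-3≡23 → X
Y(24): 24−8=16 → Q

OJHIXUBWUPVOXQ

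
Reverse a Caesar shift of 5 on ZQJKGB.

ULEFBW

Z(25): 25−5=20 → U
Q(16): 16−5=11 → L
J(9): 9−5=4 → E
K(10): 10−5=5 → F
G(6): 6−5=1 → B
B(1): 1−5=-4≡22 → W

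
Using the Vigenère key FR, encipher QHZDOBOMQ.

VYEUTSTDV

Repeat the key across the message: FRFRFRFRF
Q(16)+F(5): 21 → V
H(7)+R(17): 24 → Y
Z(25)+F(5): 30≡4 → E
D(3)+R(17): 20 → U
O(14)+F(5): 19 → T
B(1)+R(17): 18 → S
O(14)+F(5): 19 → T
M(12)+R(17): 29≡3 → D
Q(16)+F(5): 21 → V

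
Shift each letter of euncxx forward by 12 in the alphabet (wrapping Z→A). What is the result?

e(4): 4+12=16 → q
u(20): 20+12=32≡6 → g
n(13): 13+12=25 → z
c(2): 2+12=14 → o
x(23): 23+12=35≡9 → j
x(23): 23+12=35≡9 → j

qgzojj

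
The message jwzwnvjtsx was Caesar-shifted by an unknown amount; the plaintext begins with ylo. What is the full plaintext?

From the crib: j(9)−y(24)=-15≡11, so the shift is 11.
Subtract 11 from each ciphertext letter:
j(9): 9−11=-2≡24 → y
w(22): 22−11=11 → l
z(25): 25−11=14 → o
w(22): 22−11=11 → l
n(13): 13−11=2 → c
v(21): 21−11=10 → k
j(9): 9−11=-2≡24 → y
t(19): 19−11=8 → i
s(18): 18−11=7 → h
x(23): 23−11=12 → m

ylolckyihm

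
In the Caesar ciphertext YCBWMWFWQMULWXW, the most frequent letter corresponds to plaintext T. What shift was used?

3

The most frequent ciphertext letter is W (appears 5 times).
W is position 22; T is position 19.
Shift = 3.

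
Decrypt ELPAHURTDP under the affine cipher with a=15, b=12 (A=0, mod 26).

The inverse of 15 mod 26 is 7, since 15·7=105≡1. Apply D(y)=7·(y−12) mod 26:
E(4): 7·(4−12)=-56≡22 → W
L(11): 7·(11−12)=-7≡19 → T
P(15): 7·(15−12)=21 → V
A(0): 7·(0−12)=-84≡20 → U
H(7): 7·(7−12)=-35≡17 → R
U(20): 7·(20−12)=56≡4 → E
R(17): 7·(17−12)=35≡9 → J
T(19): 7·(19−12)=49≡23 → X
D(3): 7·(3−12)=-63≡15 → P
P(15): 7·(15−12)=21 → V

WTVUREJXPV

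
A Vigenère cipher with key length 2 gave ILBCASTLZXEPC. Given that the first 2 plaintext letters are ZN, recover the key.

JY

Subtract each crib letter from the matching ciphertext letter (mod 26):
I(8)−Z(25)=-17≡9 → J
L(11)−N(13)=-2≡24 → Y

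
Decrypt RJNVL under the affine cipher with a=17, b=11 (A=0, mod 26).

The inverse of 17 mod 26 is 23, since 17·23=391≡1. Apply D(y)=23·(y−11) mod 26:
R(17): 23·(17−11)=138≡8 → I
J(9): 23·(9−11)=-46≡6 → G
N(13): 23·(13−11)=46≡20 → U
V(21): 23·(21−11)=230≡22 → W
L(11): 23·(11−11)=0 → A

IGUWA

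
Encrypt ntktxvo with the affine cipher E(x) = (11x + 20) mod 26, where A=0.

n(13): 11·13+20=163≡7 → h
t(19): 11·19+20=229≡21 → v
k(10): 11·10+20=130≡0 → a
t(19): 11·19+20=229≡21 → v
x(23): 11·23+20=273≡13 → n
v(21): 11·21+20=251≡17 → r
o(14): 11·14+20=174≡18 → s

hvavnrs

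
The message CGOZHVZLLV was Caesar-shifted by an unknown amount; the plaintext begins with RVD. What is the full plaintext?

RVDOWKOAAK

From the crib: C(2)−R(17)=-15≡11, so the shift is 11.
Subtract 11 from each ciphertext letter:
C(2): 2−11=-9≡17 → R
G(6): 6−11=-5≡21 → V
O(14): 14−11=3 → D
Z(25): 25−11=14 → O
H(7): 7−11=-4≡22 → W
V(21): 21−11=10 → K
Z(25): 25−11=14 → O
L(11): 11−11=0 → A
L(11): 11−11=0 → A
V(21): 21−11=10 → K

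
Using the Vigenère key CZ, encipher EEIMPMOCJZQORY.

Repeat the key across the message: CZCZCZCZCZCZCZ
E(4)+C(2): 6 → G
E(4)+Z(25): 29≡3 → D
I(8)+C(2): 10 → K
M(12)+Z(25): 37≡11 → L
P(15)+C(2): 17 → R
M(12)+Z(25): 37≡11 → L
O(14)+C(2): 16 → Q
C(2)+Z(25): 27≡1 → B
J(9)+C(2): 11 → L
Z(25)+Z(25): 50≡24 → Y
Q(16)+C(2): 18 → S
O(14)+Z(25): 39≡13 → N
R(17)+C(2): 19 → T
Y(24)+Z(25): 49≡23 → X

GDKLRLQBLYSNTX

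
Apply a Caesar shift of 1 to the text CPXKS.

DQYLT

C(2): 2+1=3 → D
P(15): 15+1=16 → Q
X(23): 23+1=24 → Y
K(10): 10+1=11 → L
S(18): 18+1=19 → T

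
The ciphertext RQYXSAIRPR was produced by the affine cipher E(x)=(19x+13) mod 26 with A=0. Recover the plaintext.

The inverse of 19 mod 26 is 11, since 19·11=209≡1. Apply D(y)=11·(y−13) mod 26:
R(17): 11·(17−13)=44≡18 → S
Q(16): 11·(16−13)=33≡7 → H
Y(24): 11·(24−13)=121≡17 → R
X(23): 11·(23−13)=110≡6 → G
S(18): 11·(18−13)=55≡3 → D
A(0): 11·(0−13)=-143≡13 → N
I(8): 11·(8−13)=-55≡23 → X
R(17): 11·(17−13)=44≡18 → S
P(15): 11·(15−13)=22 → W
R(17): 11·(17−13)=44≡18 → S

SHRGDNXSWS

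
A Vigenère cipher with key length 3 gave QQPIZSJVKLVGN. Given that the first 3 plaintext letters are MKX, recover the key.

EGS

Subtract each crib letter from the matching ciphertext letter (mod 26):
Q(16)−M(12)=4 → E
Q(16)−K(10)=6 → G
P(15)−X(23)=-8≡18 → S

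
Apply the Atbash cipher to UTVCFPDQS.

FGEXUKWJH

U(20) → F(5)
T(19) → G(6)
V(21) → E(4)
C(2) → X(23)
F(5) → U(20)
P(15) → K(10)
D(3) → W(22)
Q(16) → J(9)
S(18) → H(7)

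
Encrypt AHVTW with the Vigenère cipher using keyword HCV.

HJQAY

Repeat the key across the message: HCVHC
A(0)+H(7): 7 → H
H(7)+C(2): 9 → J
V(21)+V(21): 42≡16 → Q
T(19)+H(7): 26≡0 → A
W(22)+C(2): 24 → Y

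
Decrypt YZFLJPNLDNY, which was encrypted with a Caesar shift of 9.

PQWCAGECUEP

Y(24): 24−9=15 → P
Z(25): 25−9=16 → Q
F(5): 5−9=-4≡22 → W
L(11): 11−9=2 → C
J(9): 9−9=0 → A
P(15): 15−9=6 → G
N(13): 13−9=4 → E
L(11): 11−9=2 → C
D(3): 3−9=-6≡20 → U
N(13): 13−9=4 → E
Y(24): 24−9=15 → P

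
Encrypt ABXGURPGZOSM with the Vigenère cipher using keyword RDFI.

Repeat the key across the message: RDFIRDFIRDFI
A(0)+R(17): 17 → R
B(1)+D(3): 4 → E
X(23)+F(5): 28≡2 → C
G(6)+I(8): 14 → O
U(20)+R(17): 37≡11 → L
R(17)+D(3): 20 → U
P(15)+F(5): 20 → U
G(6)+I(8): 14 → O
Z(25)+R(17): 42≡16 → Q
O(14)+D(3): 17 → R
S(18)+F(5): 23 → X
M(12)+I(8): 20 → U

RECOLUUOQRXU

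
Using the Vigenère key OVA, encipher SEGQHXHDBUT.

GZGECXVYBIO

Repeat the key across the message: OVAOVAOVAOV
S(18)+O(14): 32≡6 → G
E(4)+V(21): 25 → Z
G(6)+A(0): 6 → G
Q(16)+O(14): 30≡4 → E
H(7)+V(21): 28≡2 → C
X(23)+A(0): 23 → X
H(7)+O(14): 21 → V
D(3)+V(21): 24 → Y
B(1)+A(0): 1 → B
U(20)+O(14): 34≡8 → I
T(19)+V(21): 40≡14 → O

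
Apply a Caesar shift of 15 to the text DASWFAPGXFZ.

D(3): 3+15=18 → S
A(0): 0+15=15 → P
S(18): 18+15=33≡7 → H
W(22): 22+15=37≡11 → L
F(5): 5+15=20 → U
A(0): 0+15=15 → P
P(15): 15+15=30≡4 → E
G(6): 6+15=21 → V
X(23): 23+15=38≡12 → M
F(5): 5+15=20 → U
Z(25): 25+15=40≡14 → O

SPHLUPEVMUO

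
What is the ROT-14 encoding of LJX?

ZXL

L(11): 11+14=25 → Z
J(9): 9+14=23 → X
X(23): 23+14=37≡11 → L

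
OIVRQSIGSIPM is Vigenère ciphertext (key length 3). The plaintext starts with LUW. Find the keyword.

DOZ

Subtract each crib letter from the matching ciphertext letter (mod 26):
O(14)−L(11)=3 → D
I(8)−U(20)=-12≡14 → O
V(21)−W(22)=-1≡25 → Z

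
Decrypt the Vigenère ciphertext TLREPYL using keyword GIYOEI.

NDTQLQF

Repeat the key across the ciphertext: GIYOEIG
T(19)−G(6): 13 → N
L(11)−I(8): 3 → D
R(17)−Y(24): -7≡19 → T
E(4)−O(14): -10≡16 → Q
P(15)−E(4): 11 → L
Y(24)−I(8): 16 → Q
L(11)−G(6): 5 → F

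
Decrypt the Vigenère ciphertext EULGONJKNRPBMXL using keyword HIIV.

Repeat the key across the ciphertext: HIIVHIIVHIIVHII
E(4)−H(7): -3≡23 → X
U(20)−I(8): 12 → M
L(11)−I(8): 3 → D
G(6)−V(21): -15≡11 → L
O(14)−H(7): 7 → H
N(13)−I(8): 5 → F
J(9)−I(8): 1 → B
K(10)−V(21): -11≡15 → P
N(13)−H(7): 6 → G
R(17)−I(8): 9 → J
P(15)−I(8): 7 → H
B(1)−V(21): -20≡6 → G
M(12)−H(7): 5 → F
X(23)−I(8): 15 → P
L(11)−I(8): 3 → D

XMDLHFBPGJHGFPD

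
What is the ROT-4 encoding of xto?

x(23): 23+4=27≡1 → b
t(19): 19+4=23 → x
o(14): 14+4=18 → s

bxs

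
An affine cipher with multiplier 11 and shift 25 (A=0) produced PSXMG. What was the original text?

The inverse of 11 mod 26 is 19, since 11·19=209≡1. Apply D(y)=19·(y−25) mod 26:
P(15): 19·(15−25)=-190≡18 → S
S(18): 19·(18−25)=-133≡23 → X
X(23): 19·(23−25)=-38≡14 → O
M(12): 19·(12−25)=-247≡13 → N
G(6): 19·(6−25)=-361≡3 → D

SXOND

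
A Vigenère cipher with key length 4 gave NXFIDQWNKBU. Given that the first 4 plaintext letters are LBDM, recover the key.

Subtract each crib letter from the matching ciphertext letter (mod 26):
N(13)−L(11)=2 → C
X(23)−B(1)=22 → W
F(5)−D(3)=2 → C
I(8)−M(12)=-4≡22 → W

CWCW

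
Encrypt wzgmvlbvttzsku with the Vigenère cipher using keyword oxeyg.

Repeat the key across the message: oxeygoxeygoxey
w(22)+o(14): 36≡10 → k
z(25)+x(23): 48≡22 → w
g(6)+e(4): 10 → k
m(12)+y(24): 36≡10 → k
v(21)+g(6): 27≡1 → b
l(11)+o(14): 25 → z
b(1)+x(23): 24 → y
v(21)+e(4): 25 → z
t(19)+y(24): 43≡17 → r
t(19)+g(6): 25 → z
z(25)+o(14): 39≡13 → n
s(18)+x(23): 41≡15 → p
k(10)+e(4): 14 → o
u(20)+y(24): 44≡18 → s

kwkkbzyzrznpos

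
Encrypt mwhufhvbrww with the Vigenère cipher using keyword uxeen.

gtlysbsfvjq

Repeat the key across the message: uxeenuxeenu
m(12)+u(20): 32≡6 → g
w(22)+x(23): 45≡19 → t
h(7)+e(4): 11 → l
u(20)+e(4): 24 → y
f(5)+n(13): 18 → s
h(7)+u(20): 27≡1 → b
v(21)+x(23): 44≡18 → s
b(1)+e(4): 5 → f
r(17)+e(4): 21 → v
w(22)+n(13): 35≡9 → j
w(22)+u(20): 42≡16 → q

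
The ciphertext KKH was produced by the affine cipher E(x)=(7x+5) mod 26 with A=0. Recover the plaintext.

The inverse of 7 mod 26 is 15, since 7·15=105≡1. Apply D(y)=15·(y−5) mod 26:
K(10): 15·(10−5)=75≡23 → X
K(10): 15·(10−5)=75≡23 → X
H(7): 15·(7−5)=30≡4 → E

XXE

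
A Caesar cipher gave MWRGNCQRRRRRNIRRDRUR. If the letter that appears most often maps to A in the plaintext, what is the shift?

17

The most frequent ciphertext letter is R (appears 10 times).
R is position 17; A is position 0.
Shift = 17.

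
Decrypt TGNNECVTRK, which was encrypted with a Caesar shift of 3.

T(19): 19−3=16 → Q
G(6): 6−3=3 → D
N(13): 13−3=10 → K
N(13): 13−3=10 → K
E(4): 4−3=1 → B
C(2): 2−3=-1≡25 → Z
V(21): 21−3=18 → S
T(19): 19−3=16 → Q
R(17): 17−3=14 → O
K(10): 10−3=7 → H

QDKKBZSQOH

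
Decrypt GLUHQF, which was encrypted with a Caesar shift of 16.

QVERAP

G(6): 6−16=-10≡16 → Q
L(11): 11−16=-5≡21 → V
U(20): 20−16=4 → E
H(7): 7−16=-9≡17 → R
Q(16): 16−16=0 → A
F(5): 5−16=-11≡15 → P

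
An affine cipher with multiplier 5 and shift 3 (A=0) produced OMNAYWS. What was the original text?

XHCPZJD

The inverse of 5 mod 26 is 21, since 5·21=105≡1. Apply D(y)=21·(y−3) mod 26:
O(14): 21·(14−3)=231≡23 → X
M(12): 21·(12−3)=189≡7 → H
N(13): 21·(13−3)=210≡2 → C
A(0): 21·(0−3)=-63≡15 → P
Y(24): 21·(24−3)=441≡25 → Z
W(22): 21·(22−3)=399≡9 → J
S(18): 21·(18−3)=315≡3 → D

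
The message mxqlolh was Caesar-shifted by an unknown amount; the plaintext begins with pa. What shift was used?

23

From the crib: m(12)−p(15)=-3≡23, so the shift is 23.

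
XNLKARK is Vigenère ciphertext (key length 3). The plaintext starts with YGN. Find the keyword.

ZHY

Subtract each crib letter from the matching ciphertext letter (mod 26):
X(23)−Y(24)=-1≡25 → Z
N(13)−G(6)=7 → H
L(11)−N(13)=-2≡24 → Y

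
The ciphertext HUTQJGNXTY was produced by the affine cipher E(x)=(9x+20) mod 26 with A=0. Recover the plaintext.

NAXOTKFJXM

The inverse of 9 mod 26 is 3, since 9·3=27≡1. Apply D(y)=3·(y−20) mod 26:
H(7): 3·(7−20)=-39≡13 → N
U(20): 3·(20−20)=0 → A
T(19): 3·(19−20)=-3≡23 → X
Q(16): 3·(16−20)=-12≡14 → O
J(9): 3·(9−20)=-33≡19 → T
G(6): 3·(6−20)=-42≡10 → K
N(13): 3·(13−20)=-21≡5 → F
X(23): 3·(23−20)=9 → J
T(19): 3·(19−20)=-3≡23 → X
Y(24): 3·(24−20)=12 → M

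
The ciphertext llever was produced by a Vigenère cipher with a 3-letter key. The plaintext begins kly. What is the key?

bag

Subtract each crib letter from the matching ciphertext letter (mod 26):
l(11)−k(10)=1 → b
l(11)−l(11)=0 → a
e(4)−y(24)=-20≡6 → g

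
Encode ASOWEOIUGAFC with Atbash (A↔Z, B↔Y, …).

ZHLDVLRFTZUX

A(0) → Z(25)
S(18) → H(7)
O(14) → L(11)
W(22) → D(3)
E(4) → V(21)
O(14) → L(11)
I(8) → R(17)
U(20) → F(5)
G(6) → T(19)
A(0) → Z(25)
F(5) → U(20)
C(2) → X(23)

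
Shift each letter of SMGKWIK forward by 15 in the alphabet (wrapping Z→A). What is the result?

S(18): 18+15=33≡7 → H
M(12): 12+15=27≡1 → B
G(6): 6+15=21 → V
K(10): 10+15=25 → Z
W(22): 22+15=37≡11 → L
I(8): 8+15=23 → X
K(10): 10+15=25 → Z

HBVZLXZ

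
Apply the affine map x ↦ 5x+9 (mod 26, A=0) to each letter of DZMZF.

YEREI

D(3): 5·3+9=24 → Y
Z(25): 5·25+9=134≡4 → E
M(12): 5·12+9=69≡17 → R
Z(25): 5·25+9=134≡4 → E
F(5): 5·5+9=34≡8 → I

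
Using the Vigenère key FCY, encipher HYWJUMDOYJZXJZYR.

MAUOWKIQWOBVOBWW

Repeat the key across the message: FCYFCYFCYFCYFCYF
H(7)+F(5): 12 → M
Y(24)+C(2): 26≡0 → A
W(22)+Y(24): 46≡20 → U
J(9)+F(5): 14 → O
U(20)+C(2): 22 → W
M(12)+Y(24): 36≡10 → K
D(3)+F(5): 8 → I
O(14)+C(2): 16 → Q
Y(24)+Y(24): 48≡22 → W
J(9)+F(5): 14 → O
Z(25)+C(2): 27≡1 → B
X(23)+Y(24): 47≡21 → V
J(9)+F(5): 14 → O
Z(25)+C(2): 27≡1 → B
Y(24)+Y(24): 48≡22 → W
R(17)+F(5): 22 → W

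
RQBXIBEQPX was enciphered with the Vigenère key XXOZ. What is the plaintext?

Repeat the key across the ciphertext: XXOZXXOZXX
R(17)−X(23): -6≡20 → U
Q(16)−X(23): -7≡19 → T
B(1)−O(14): -13≡13 → N
X(23)−Z(25): -2≡24 → Y
I(8)−X(23): -15≡11 → L
B(1)−X(23): -22≡4 → E
E(4)−O(14): -10≡16 → Q
Q(16)−Z(25): -9≡17 → R
P(15)−X(23): -8≡18 → S
X(23)−X(23): 0 → A

UTNYLEQRSA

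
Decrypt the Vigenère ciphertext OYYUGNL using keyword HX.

HBRXZQE

Repeat the key across the ciphertext: HXHXHXH
O(14)−H(7): 7 → H
Y(24)−X(23): 1 → B
Y(24)−H(7): 17 → R
U(20)−X(23): -3≡23 → X
G(6)−H(7): -1≡25 → Z
N(13)−X(23): -10≡16 → Q
L(11)−H(7): 4 → E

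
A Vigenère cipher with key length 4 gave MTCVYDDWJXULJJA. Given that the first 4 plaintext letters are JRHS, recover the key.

DCVD

Subtract each crib letter from the matching ciphertext letter (mod 26):
M(12)−J(9)=3 → D
T(19)−R(17)=2 → C
C(2)−H(7)=-5≡21 → V
V(21)−S(18)=3 → D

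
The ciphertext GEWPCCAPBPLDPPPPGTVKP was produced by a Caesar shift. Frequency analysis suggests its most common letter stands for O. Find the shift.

1

The most frequent ciphertext letter is P (appears 8 times).
P is position 15; O is position 14.
Shift = 1.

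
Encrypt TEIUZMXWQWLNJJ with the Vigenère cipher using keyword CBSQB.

Repeat the key across the message: CBSQBCBSQBCBSQ
T(19)+C(2): 21 → V
E(4)+B(1): 5 → F
I(8)+S(18): 26≡0 → A
U(20)+Q(16): 36≡10 → K
Z(25)+B(1): 26≡0 → A
M(12)+C(2): 14 → O
X(23)+B(1): 24 → Y
W(22)+S(18): 40≡14 → O
Q(16)+Q(16): 32≡6 → G
W(22)+B(1): 23 → X
L(11)+C(2): 13 → N
N(13)+B(1): 14 → O
J(9)+S(18): 27≡1 → B
J(9)+Q(16): 25 → Z

VFAKAOYOGXNOBZ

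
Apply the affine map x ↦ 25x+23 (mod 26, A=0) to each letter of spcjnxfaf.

s(18): 25·18+23=473≡5 → f
p(15): 25·15+23=398≡8 → i
c(2): 25·2+23=73≡21 → v
j(9): 25·9+23=248≡14 → o
n(13): 25·13+23=348≡10 → k
x(23): 25·23+23=598≡0 → a
f(5): 25·5+23=148≡18 → s
a(0): 25·0+23=23 → x
f(5): 25·5+23=148≡18 → s

fivokasxs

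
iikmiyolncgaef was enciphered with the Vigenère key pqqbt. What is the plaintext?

tsulpjyvmjrkoe

Repeat the key across the ciphertext: pqqbtpqqbtpqqb
i(8)−p(15): -7≡19 → t
i(8)−q(16): -8≡18 → s
k(10)−q(16): -6≡20 → u
m(12)−b(1): 11 → l
i(8)−t(19): -11≡15 → p
y(24)−p(15): 9 → j
o(14)−q(16): -2≡24 → y
l(11)−q(16): -5≡21 → v
n(13)−b(1): 12 → m
c(2)−t(19): -17≡9 → j
g(6)−p(15): -9≡17 → r
a(0)−q(16): -16≡10 → k
e(4)−q(16): -12≡14 → o
f(5)−b(1): 4 → e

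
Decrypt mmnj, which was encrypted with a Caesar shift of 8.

m(12): 12−8=4 → e
m(12): 12−8=4 → e
n(13): 13−8=5 → f
j(9): 9−8=1 → b

eefb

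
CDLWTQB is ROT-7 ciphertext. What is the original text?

C(2): 2−7=-5≡21 → V
D(3): 3−7=-4≡22 → W
L(11): 11−7=4 → E
W(22): 22−7=15 → P
T(19): 19−7=12 → M
Q(16): 16−7=9 → J
B(1): 1−7=-6≡20 → U

VWEPMJU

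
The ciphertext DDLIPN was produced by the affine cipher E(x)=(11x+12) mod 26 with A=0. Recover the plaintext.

LLHCFT

The inverse of 11 mod 26 is 19, since 11·19=209≡1. Apply D(y)=19·(y−12) mod 26:
D(3): 19·(3−12)=-171≡11 → L
D(3): 19·(3−12)=-171≡11 → L
L(11): 19·(11−12)=-19≡7 → H
I(8): 19·(8−12)=-76≡2 → C
P(15): 19·(15−12)=57≡5 → F
N(13): 19·(13−12)=19 → T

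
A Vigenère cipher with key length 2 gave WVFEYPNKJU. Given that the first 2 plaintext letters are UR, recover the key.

CE

Subtract each crib letter from the matching ciphertext letter (mod 26):
W(22)−U(20)=2 → C
V(21)−R(17)=4 → E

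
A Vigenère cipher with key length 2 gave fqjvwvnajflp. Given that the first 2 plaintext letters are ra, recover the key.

oq

Subtract each crib letter from the matching ciphertext letter (mod 26):
f(5)−r(17)=-12≡14 → o
q(16)−a(0)=16 → q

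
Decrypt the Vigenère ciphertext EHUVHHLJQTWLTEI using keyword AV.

EMUAHMLOQYWQTJI

Repeat the key across the ciphertext: AVAVAVAVAVAVAVA
E(4)−A(0): 4 → E
H(7)−V(21): -14≡12 → M
U(20)−A(0): 20 → U
V(21)−V(21): 0 → A
H(7)−A(0): 7 → H
H(7)−V(21): -14≡12 → M
L(11)−A(0): 11 → L
J(9)−V(21): -12≡14 → O
Q(16)−A(0): 16 → Q
T(19)−V(21): -2≡24 → Y
W(22)−A(0): 22 → W
L(11)−V(21): -10≡16 → Q
T(19)−A(0): 19 → T
E(4)−V(21): -17≡9 → J
I(8)−A(0): 8 → I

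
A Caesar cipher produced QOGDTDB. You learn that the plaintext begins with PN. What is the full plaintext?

PNFCSCA

From the crib: Q(16)−P(15)=1, so the shift is 1.
Subtract 1 from each ciphertext letter:
Q(16): 16−1=15 → P
O(14): 14−1=13 → N
G(6): 6−1=5 → F
D(3): 3−1=2 → C
T(19): 19−1=18 → S
D(3): 3−1=2 → C
B(1): 1−1=0 → A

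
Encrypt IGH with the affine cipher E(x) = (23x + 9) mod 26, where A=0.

I(8): 23·8+9=193≡11 → L
G(6): 23·6+9=147≡17 → R
H(7): 23·7+9=170≡14 → O

LRO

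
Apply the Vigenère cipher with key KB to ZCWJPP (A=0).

JDGKZQ

Repeat the key across the message: KBKBKB
Z(25)+K(10): 35≡9 → J
C(2)+B(1): 3 → D
W(22)+K(10): 32≡6 → G
J(9)+B(1): 10 → K
P(15)+K(10): 25 → Z
P(15)+B(1): 16 → Q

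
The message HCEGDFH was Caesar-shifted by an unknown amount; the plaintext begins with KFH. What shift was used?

From the crib: H(7)−K(10)=-3≡23, so the shift is 23.

23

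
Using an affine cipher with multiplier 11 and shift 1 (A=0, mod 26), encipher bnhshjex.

moarawtu

b(1): 11·1+1=12 → m
n(13): 11·13+1=144≡14 → o
h(7): 11·7+1=78≡0 → a
s(18): 11·18+1=199≡17 → r
h(7): 11·7+1=78≡0 → a
j(9): 11·9+1=100≡22 → w
e(4): 11·4+1=45≡19 → t
x(23): 11·23+1=254≡20 → u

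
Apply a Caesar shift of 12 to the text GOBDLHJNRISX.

SANPXTVZDUEJ

G(6): 6+12=18 → S
O(14): 14+12=26≡0 → A
B(1): 1+12=13 → N
D(3): 3+12=15 → P
L(11): 11+12=23 → X
H(7): 7+12=19 → T
J(9): 9+12=21 → V
N(13): 13+12=25 → Z
R(17): 17+12=29≡3 → D
I(8): 8+12=20 → U
S(18): 18+12=30≡4 → E
X(23): 23+12=35≡9 → J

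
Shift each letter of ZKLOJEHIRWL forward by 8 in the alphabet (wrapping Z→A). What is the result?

HSTWRMPQZET

Z(25): 25+8=33≡7 → H
K(10): 10+8=18 → S
L(11): 11+8=19 → T
O(14): 14+8=22 → W
J(9): 9+8=17 → R
E(4): 4+8=12 → M
H(7): 7+8=15 → P
I(8): 8+8=16 → Q
R(17): 17+8=25 → Z
W(22): 22+8=30≡4 → E
L(11): 11+8=19 → T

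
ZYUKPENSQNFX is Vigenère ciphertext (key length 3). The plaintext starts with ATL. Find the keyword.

Subtract each crib letter from the matching ciphertext letter (mod 26):
Z(25)−A(0)=25 → Z
Y(24)−T(19)=5 → F
U(20)−L(11)=9 → J

ZFJ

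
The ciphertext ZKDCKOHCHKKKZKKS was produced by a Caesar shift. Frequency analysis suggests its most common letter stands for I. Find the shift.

2

The most frequent ciphertext letter is K (appears 7 times).
K is position 10; I is position 8.
Shift = 2.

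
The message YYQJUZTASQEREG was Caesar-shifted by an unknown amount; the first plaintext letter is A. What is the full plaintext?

AASLWBVCUSGTGI

From the crib: Y(24)−A(0)=24, so the shift is 24.
Subtract 24 from each ciphertext letter:
Y(24): 24−24=0 → A
Y(24): 24−24=0 → A
Q(16): 16−24=-8≡18 → S
J(9): 9−24=-15≡11 → L
U(20): 20−24=-4≡22 → W
Z(25): 25−24=1 → B
T(19): 19−24=-5≡21 → V
A(0): 0−24=-24≡2 → C
S(18): 18−24=-6≡20 → U
Q(16): 16−24=-8≡18 → S
E(4): 4−24=-20≡6 → G
R(17): 17−24=-7≡19 → T
E(4): 4−24=-20≡6 → G
G(6): 6−24=-18≡8 → I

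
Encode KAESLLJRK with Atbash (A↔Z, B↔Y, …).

PZVHOOQIP

K(10) → P(15)
A(0) → Z(25)
E(4) → V(21)
S(18) → H(7)
L(11) → O(14)
L(11) → O(14)
J(9) → Q(16)
R(17) → I(8)
K(10) → P(15)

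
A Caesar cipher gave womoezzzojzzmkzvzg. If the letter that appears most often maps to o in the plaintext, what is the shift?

The most frequent ciphertext letter is z (appears 7 times).
z is position 25; o is position 14.
Shift = 11.

11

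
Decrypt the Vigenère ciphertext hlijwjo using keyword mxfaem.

vodjsxc

Repeat the key across the ciphertext: mxfaemm
h(7)−m(12): -5≡21 → v
l(11)−x(23): -12≡14 → o
i(8)−f(5): 3 → d
j(9)−a(0): 9 → j
w(22)−e(4): 18 → s
j(9)−m(12): -3≡23 → x
o(14)−m(12): 2 → c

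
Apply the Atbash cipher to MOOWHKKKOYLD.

NLLDSPPPLBOW

M(12) → N(13)
O(14) → L(11)
O(14) → L(11)
W(22) → D(3)
H(7) → S(18)
K(10) → P(15)
K(10) → P(15)
K(10) → P(15)
O(14) → L(11)
Y(24) → B(1)
L(11) → O(14)
D(3) → W(22)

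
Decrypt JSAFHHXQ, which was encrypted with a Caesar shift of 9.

AJRWYYOH

J(9): 9−9=0 → A
S(18): 18−9=9 → J
A(0): 0−9=-9≡17 → R
F(5): 5−9=-4≡22 → W
H(7): 7−9=-2≡24 → Y
H(7): 7−9=-2≡24 → Y
X(23): 23−9=14 → O
Q(16): 16−9=7 → H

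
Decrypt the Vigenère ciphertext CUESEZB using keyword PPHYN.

Repeat the key across the ciphertext: PPHYNPP
C(2)−P(15): -13≡13 → N
U(20)−P(15): 5 → F
E(4)−H(7): -3≡23 → X
S(18)−Y(24): -6≡20 → U
E(4)−N(13): -9≡17 → R
Z(25)−P(15): 10 → K
B(1)−P(15): -14≡12 → M

NFXURKM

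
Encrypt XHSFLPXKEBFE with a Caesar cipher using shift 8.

X(23): 23+8=31≡5 → F
H(7): 7+8=15 → P
S(18): 18+8=26≡0 → A
F(5): 5+8=13 → N
L(11): 11+8=19 → T
P(15): 15+8=23 → X
X(23): 23+8=31≡5 → F
K(10): 10+8=18 → S
E(4): 4+8=12 → M
B(1): 1+8=9 → J
F(5): 5+8=13 → N
E(4): 4+8=12 → M

FPANTXFSMJNM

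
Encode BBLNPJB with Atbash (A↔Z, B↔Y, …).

YYOMKQY

B(1) → Y(24)
B(1) → Y(24)
L(11) → O(14)
N(13) → M(12)
P(15) → K(10)
J(9) → Q(16)
B(1) → Y(24)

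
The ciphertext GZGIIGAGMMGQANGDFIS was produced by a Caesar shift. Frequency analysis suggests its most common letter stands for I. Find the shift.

24

The most frequent ciphertext letter is G (appears 6 times).
G is position 6; I is position 8.
Shift = -2≡24.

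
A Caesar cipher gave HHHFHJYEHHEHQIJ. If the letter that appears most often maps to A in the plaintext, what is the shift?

The most frequent ciphertext letter is H (appears 7 times).
H is position 7; A is position 0.
Shift = 7.

7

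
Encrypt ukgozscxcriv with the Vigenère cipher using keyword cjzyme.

wtfmlwegbpuz

Repeat the key across the message: cjzymecjzyme
u(20)+c(2): 22 → w
k(10)+j(9): 19 → t
g(6)+z(25): 31≡5 → f
o(14)+y(24): 38≡12 → m
z(25)+m(12): 37≡11 → l
s(18)+e(4): 22 → w
c(2)+c(2): 4 → e
x(23)+j(9): 32≡6 → g
c(2)+z(25): 27≡1 → b
r(17)+y(24): 41≡15 → p
i(8)+m(12): 20 → u
v(21)+e(4): 25 → z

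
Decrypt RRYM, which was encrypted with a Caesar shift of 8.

JJQE

R(17): 17−8=9 → J
R(17): 17−8=9 → J
Y(24): 24−8=16 → Q
M(12): 12−8=4 → E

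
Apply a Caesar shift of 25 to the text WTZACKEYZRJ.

W(22): 22+25=47≡21 → V
T(19): 19+25=44≡18 → S
Z(25): 25+25=50≡24 → Y
A(0): 0+25=25 → Z
C(2): 2+25=27≡1 → B
K(10): 10+25=35≡9 → J
E(4): 4+25=29≡3 → D
Y(24): 24+25=49≡23 → X
Z(25): 25+25=50≡24 → Y
R(17): 17+25=42≡16 → Q
J(9): 9+25=34≡8 → I

VSYZBJDXYQI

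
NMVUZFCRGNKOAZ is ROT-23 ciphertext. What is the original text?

N(13): 13−23=-10≡16 → Q
M(12): 12−23=-11≡15 → P
V(21): 21−23=-2≡24 → Y
U(20): 20−23=-3≡23 → X
Z(25): 25−23=2 → C
F(5): 5−23=-18≡8 → I
C(2): 2−23=-21≡5 → F
R(17): 17−23=-6≡20 → U
G(6): 6−23=-17≡9 → J
N(13): 13−23=-10≡16 → Q
K(10): 10−23=-13≡13 → N
O(14): 14−23=-9≡17 → R
A(0): 0−23=-23≡3 → D
Z(25): 25−23=2 → C

QPYXCIFUJQNRDC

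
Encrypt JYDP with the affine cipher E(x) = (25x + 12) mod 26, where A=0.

J(9): 25·9+12=237≡3 → D
Y(24): 25·24+12=612≡14 → O
D(3): 25·3+12=87≡9 → J
P(15): 25·15+12=387≡23 → X

DOJX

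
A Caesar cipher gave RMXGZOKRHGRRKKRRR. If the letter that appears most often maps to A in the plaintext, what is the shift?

17

The most frequent ciphertext letter is R (appears 7 times).
R is position 17; A is position 0.
Shift = 17.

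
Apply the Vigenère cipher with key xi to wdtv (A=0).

Repeat the key across the message: xixi
w(22)+x(23): 45≡19 → t
d(3)+i(8): 11 → l
t(19)+x(23): 42≡16 → q
v(21)+i(8): 29≡3 → d

tlqd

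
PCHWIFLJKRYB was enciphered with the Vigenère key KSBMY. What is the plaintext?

FKGKKVTIYTOJ

Repeat the key across the ciphertext: KSBMYKSBMYKS
P(15)−K(10): 5 → F
C(2)−S(18): -16≡10 → K
H(7)−B(1): 6 → G
W(22)−M(12): 10 → K
I(8)−Y(24): -16≡10 → K
F(5)−K(10): -5≡21 → V
L(11)−S(18): -7≡19 → T
J(9)−B(1): 8 → I
K(10)−M(12): -2≡24 → Y
R(17)−Y(24): -7≡19 → T
Y(24)−K(10): 14 → O
B(1)−S(18): -17≡9 → J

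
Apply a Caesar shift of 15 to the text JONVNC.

YDCKCR

J(9): 9+15=24 → Y
O(14): 14+15=29≡3 → D
N(13): 13+15=28≡2 → C
V(21): 21+15=36≡10 → K
N(13): 13+15=28≡2 → C
C(2): 2+15=17 → R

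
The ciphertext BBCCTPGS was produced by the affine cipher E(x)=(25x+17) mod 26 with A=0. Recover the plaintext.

QQPPYCLZ

The inverse of 25 mod 26 is 25, since 25·25=625≡1. Apply D(y)=25·(y−17) mod 26:
B(1): 25·(1−17)=-400≡16 → Q
B(1): 25·(1−17)=-400≡16 → Q
C(2): 25·(2−17)=-375≡15 → P
C(2): 25·(2−17)=-375≡15 → P
T(19): 25·(19−17)=50≡24 → Y
P(15): 25·(15−17)=-50≡2 → C
G(6): 25·(6−17)=-275≡11 → L
S(18): 25·(18−17)=25 → Z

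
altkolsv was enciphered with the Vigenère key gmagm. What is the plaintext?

Repeat the key across the ciphertext: gmagmgma
a(0)−g(6): -6≡20 → u
l(11)−m(12): -1≡25 → z
t(19)−a(0): 19 → t
k(10)−g(6): 4 → e
o(14)−m(12): 2 → c
l(11)−g(6): 5 → f
s(18)−m(12): 6 → g
v(21)−a(0): 21 → v

uztecfgv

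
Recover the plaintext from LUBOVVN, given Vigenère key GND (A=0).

Repeat the key across the ciphertext: GNDGNDG
L(11)−G(6): 5 → F
U(20)−N(13): 7 → H
B(1)−D(3): -2≡24 → Y
O(14)−G(6): 8 → I
V(21)−N(13): 8 → I
V(21)−D(3): 18 → S
N(13)−G(6): 7 → H

FHYIISH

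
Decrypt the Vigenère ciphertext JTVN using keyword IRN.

BCIF

Repeat the key across the ciphertext: IRNI
J(9)−I(8): 1 → B
T(19)−R(17): 2 → C
V(21)−N(13): 8 → I
N(13)−I(8): 5 → F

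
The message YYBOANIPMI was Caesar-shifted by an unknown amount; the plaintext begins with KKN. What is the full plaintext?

From the crib: Y(24)−K(10)=14, so the shift is 14.
Subtract 14 from each ciphertext letter:
Y(24): 24−14=10 → K
Y(24): 24−14=10 → K
B(1): 1−14=-13≡13 → N
O(14): 14−14=0 → A
A(0): 0−14=-14≡12 → M
N(13): 13−14=-1≡25 → Z
I(8): 8−14=-6≡20 → U
P(15): 15−14=1 → B
M(12): 12−14=-2≡24 → Y
I(8): 8−14=-6≡20 → U

KKNAMZUBYU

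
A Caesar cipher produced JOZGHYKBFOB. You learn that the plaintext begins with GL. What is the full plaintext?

From the crib: J(9)−G(6)=3, so the shift is 3.
Subtract 3 from each ciphertext letter:
J(9): 9−3=6 → G
O(14): 14−3=11 → L
Z(25): 25−3=22 → W
G(6): 6−3=3 → D
H(7): 7−3=4 → E
Y(24): 24−3=21 → V
K(10): 10−3=7 → H
B(1): 1−3=-2≡24 → Y
F(5): 5−3=2 → C
O(14): 14−3=11 → L
B(1): 1−3=-2≡24 → Y

GLWDEVHYCLY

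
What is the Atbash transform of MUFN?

NFUM

M(12) → N(13)
U(20) → F(5)
F(5) → U(20)
N(13) → M(12)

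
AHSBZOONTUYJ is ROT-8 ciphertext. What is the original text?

SZKTRGGFLMQB

A(0): 0−8=-8≡18 → S
H(7): 7−8=-1≡25 → Z
S(18): 18−8=10 → K
B(1): 1−8=-7≡19 → T
Z(25): 25−8=17 → R
O(14): 14−8=6 → G
O(14): 14−8=6 → G
N(13): 13−8=5 → F
T(19): 19−8=11 → L
U(20): 20−8=12 → M
Y(24): 24−8=16 → Q
J(9): 9−8=1 → B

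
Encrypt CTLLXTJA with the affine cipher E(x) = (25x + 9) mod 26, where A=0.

C(2): 25·2+9=59≡7 → H
T(19): 25·19+9=484≡16 → Q
L(11): 25·11+9=284≡24 → Y
L(11): 25·11+9=284≡24 → Y
X(23): 25·23+9=584≡12 → M
T(19): 25·19+9=484≡16 → Q
J(9): 25·9+9=234≡0 → A
A(0): 25·0+9=9 → J

HQYYMQAJ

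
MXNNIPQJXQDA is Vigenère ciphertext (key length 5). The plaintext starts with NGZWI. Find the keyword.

ZRORA

Subtract each crib letter from the matching ciphertext letter (mod 26):
M(12)−N(13)=-1≡25 → Z
X(23)−G(6)=17 → R
N(13)−Z(25)=-12≡14 → O
N(13)−W(22)=-9≡17 → R
I(8)−I(8)=0 → A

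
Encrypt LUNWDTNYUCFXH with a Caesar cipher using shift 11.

L(11): 11+11=22 → W
U(20): 20+11=31≡5 → F
N(13): 13+11=24 → Y
W(22): 22+11=33≡7 → H
D(3): 3+11=14 → O
T(19): 19+11=30≡4 → E
N(13): 13+11=24 → Y
Y(24): 24+11=35≡9 → J
U(20): 20+11=31≡5 → F
C(2): 2+11=13 → N
F(5): 5+11=16 → Q
X(23): 23+11=34≡8 → I
H(7): 7+11=18 → S

WFYHOEYJFNQIS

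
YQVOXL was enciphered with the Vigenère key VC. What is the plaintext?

Repeat the key across the ciphertext: VCVCVC
Y(24)−V(21): 3 → D
Q(16)−C(2): 14 → O
V(21)−V(21): 0 → A
O(14)−C(2): 12 → M
X(23)−V(21): 2 → C
L(11)−C(2): 9 → J

DOAMCJ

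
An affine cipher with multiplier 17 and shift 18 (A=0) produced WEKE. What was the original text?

The inverse of 17 mod 26 is 23, since 17·23=391≡1. Apply D(y)=23·(y−18) mod 26:
W(22): 23·(22−18)=92≡14 → O
E(4): 23·(4−18)=-322≡16 → Q
K(10): 23·(10−18)=-184≡24 → Y
E(4): 23·(4−18)=-322≡16 → Q

OQYQ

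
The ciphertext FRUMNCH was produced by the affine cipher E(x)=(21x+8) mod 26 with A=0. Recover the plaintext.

The inverse of 21 mod 26 is 5, since 21·5=105≡1. Apply D(y)=5·(y−8) mod 26:
F(5): 5·(5−8)=-15≡11 → L
R(17): 5·(17−8)=45≡19 → T
U(20): 5·(20−8)=60≡8 → I
M(12): 5·(12−8)=20 → U
N(13): 5·(13−8)=25 → Z
C(2): 5·(2−8)=-30≡22 → W
H(7): 5·(7−8)=-5≡21 → V

LTIUZWV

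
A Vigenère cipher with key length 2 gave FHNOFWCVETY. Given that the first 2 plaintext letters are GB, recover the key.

Subtract each crib letter from the matching ciphertext letter (mod 26):
F(5)−G(6)=-1≡25 → Z
H(7)−B(1)=6 → G

ZG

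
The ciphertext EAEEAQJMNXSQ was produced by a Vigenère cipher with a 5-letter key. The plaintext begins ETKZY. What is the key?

AHUFC

Subtract each crib letter from the matching ciphertext letter (mod 26):
E(4)−E(4)=0 → A
A(0)−T(19)=-19≡7 → H
E(4)−K(10)=-6≡20 → U
E(4)−Z(25)=-21≡5 → F
A(0)−Y(24)=-24≡2 → C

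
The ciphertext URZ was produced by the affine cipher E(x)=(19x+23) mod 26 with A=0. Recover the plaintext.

TMW

The inverse of 19 mod 26 is 11, since 19·11=209≡1. Apply D(y)=11·(y−23) mod 26:
U(20): 11·(20−23)=-33≡19 → T
R(17): 11·(17−23)=-66≡12 → M
Z(25): 11·(25−23)=22 → W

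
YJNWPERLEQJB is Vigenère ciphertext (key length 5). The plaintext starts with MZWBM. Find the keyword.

MKRVD

Subtract each crib letter from the matching ciphertext letter (mod 26):
Y(24)−M(12)=12 → M
J(9)−Z(25)=-16≡10 → K
N(13)−W(22)=-9≡17 → R
W(22)−B(1)=21 → V
P(15)−M(12)=3 → D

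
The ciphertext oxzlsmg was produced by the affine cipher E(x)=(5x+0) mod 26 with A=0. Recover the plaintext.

ipfxosw

The inverse of 5 mod 26 is 21, since 5·21=105≡1. Apply D(y)=21·(y−0) mod 26:
o(14): 21·(14−0)=294≡8 → i
x(23): 21·(23−0)=483≡15 → p
z(25): 21·(25−0)=525≡5 → f
l(11): 21·(11−0)=231≡23 → x
s(18): 21·(18−0)=378≡14 → o
m(12): 21·(12−0)=252≡18 → s
g(6): 21·(6−0)=126≡22 → w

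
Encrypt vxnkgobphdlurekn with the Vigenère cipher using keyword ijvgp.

dgiqvwkknstdmkzv

Repeat the key across the message: ijvgpijvgpijvgpi
v(21)+i(8): 29≡3 → d
x(23)+j(9): 32≡6 → g
n(13)+v(21): 34≡8 → i
k(10)+g(6): 16 → q
g(6)+p(15): 21 → v
o(14)+i(8): 22 → w
b(1)+j(9): 10 → k
p(15)+v(21): 36≡10 → k
h(7)+g(6): 13 → n
d(3)+p(15): 18 → s
l(11)+i(8): 19 → t
u(20)+j(9): 29≡3 → d
r(17)+v(21): 38≡12 → m
e(4)+g(6): 10 → k
k(10)+p(15): 25 → z
n(13)+i(8): 21 → v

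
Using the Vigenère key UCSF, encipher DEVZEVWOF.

XGNEYXOTZ

Repeat the key across the message: UCSFUCSFU
D(3)+U(20): 23 → X
E(4)+C(2): 6 → G
V(21)+S(18): 39≡13 → N
Z(25)+F(5): 30≡4 → E
E(4)+U(20): 24 → Y
V(21)+C(2): 23 → X
W(22)+S(18): 40≡14 → O
O(14)+F(5): 19 → T
F(5)+U(20): 25 → Z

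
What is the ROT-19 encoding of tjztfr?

mcsmyk

t(19): 19+19=38≡12 → m
j(9): 9+19=28≡2 → c
z(25): 25+19=44≡18 → s
t(19): 19+19=38≡12 → m
f(5): 5+19=24 → y
r(17): 17+19=36≡10 → k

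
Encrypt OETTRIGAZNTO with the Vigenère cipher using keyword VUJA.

JYCTMCPAUHCO

Repeat the key across the message: VUJAVUJAVUJA
O(14)+V(21): 35≡9 → J
E(4)+U(20): 24 → Y
T(19)+J(9): 28≡2 → C
T(19)+A(0): 19 → T
R(17)+V(21): 38≡12 → M
I(8)+U(20): 28≡2 → C
G(6)+J(9): 15 → P
A(0)+A(0): 0 → A
Z(25)+V(21): 46≡20 → U
N(13)+U(20): 33≡7 → H
T(19)+J(9): 28≡2 → C
O(14)+A(0): 14 → O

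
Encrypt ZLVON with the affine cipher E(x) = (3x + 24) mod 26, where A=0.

Z(25): 3·25+24=99≡21 → V
L(11): 3·11+24=57≡5 → F
V(21): 3·21+24=87≡9 → J
O(14): 3·14+24=66≡14 → O
N(13): 3·13+24=63≡11 → L

VFJOL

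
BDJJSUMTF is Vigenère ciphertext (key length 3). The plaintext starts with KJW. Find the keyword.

Subtract each crib letter from the matching ciphertext letter (mod 26):
B(1)−K(10)=-9≡17 → R
D(3)−J(9)=-6≡20 → U
J(9)−W(22)=-13≡13 → N

RUN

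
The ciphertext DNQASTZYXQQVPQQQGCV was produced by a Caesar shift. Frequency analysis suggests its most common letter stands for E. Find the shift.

The most frequent ciphertext letter is Q (appears 6 times).
Q is position 16; E is position 4.
Shift = 12.

12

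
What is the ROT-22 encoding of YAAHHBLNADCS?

Y(24): 24+22=46≡20 → U
A(0): 0+22=22 → W
A(0): 0+22=22 → W
H(7): 7+22=29≡3 → D
H(7): 7+22=29≡3 → D
B(1): 1+22=23 → X
L(11): 11+22=33≡7 → H
N(13): 13+22=35≡9 → J
A(0): 0+22=22 → W
D(3): 3+22=25 → Z
C(2): 2+22=24 → Y
S(18): 18+22=40≡14 → O

UWWDDXHJWZYO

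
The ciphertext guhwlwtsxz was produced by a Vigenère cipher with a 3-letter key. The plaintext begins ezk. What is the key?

Subtract each crib letter from the matching ciphertext letter (mod 26):
g(6)−e(4)=2 → c
u(20)−z(25)=-5≡21 → v
h(7)−k(10)=-3≡23 → x

cvx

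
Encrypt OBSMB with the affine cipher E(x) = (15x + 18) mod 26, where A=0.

O(14): 15·14+18=228≡20 → U
B(1): 15·1+18=33≡7 → H
S(18): 15·18+18=288≡2 → C
M(12): 15·12+18=198≡16 → Q
B(1): 15·1+18=33≡7 → H

UHCQH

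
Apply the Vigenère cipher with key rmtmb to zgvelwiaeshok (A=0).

Repeat the key across the message: rmtmbrmtmbrmt
z(25)+r(17): 42≡16 → q
g(6)+m(12): 18 → s
v(21)+t(19): 40≡14 → o
e(4)+m(12): 16 → q
l(11)+b(1): 12 → m
w(22)+r(17): 39≡13 → n
i(8)+m(12): 20 → u
a(0)+t(19): 19 → t
e(4)+m(12): 16 → q
s(18)+b(1): 19 → t
h(7)+r(17): 24 → y
o(14)+m(12): 26≡0 → a
k(10)+t(19): 29≡3 → d

qsoqmnutqtyad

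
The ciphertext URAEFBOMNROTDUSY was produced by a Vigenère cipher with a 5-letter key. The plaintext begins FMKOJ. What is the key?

Subtract each crib letter from the matching ciphertext letter (mod 26):
U(20)−F(5)=15 → P
R(17)−M(12)=5 → F
A(0)−K(10)=-10≡16 → Q
E(4)−O(14)=-10≡16 → Q
F(5)−J(9)=-4≡22 → W

PFQQW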